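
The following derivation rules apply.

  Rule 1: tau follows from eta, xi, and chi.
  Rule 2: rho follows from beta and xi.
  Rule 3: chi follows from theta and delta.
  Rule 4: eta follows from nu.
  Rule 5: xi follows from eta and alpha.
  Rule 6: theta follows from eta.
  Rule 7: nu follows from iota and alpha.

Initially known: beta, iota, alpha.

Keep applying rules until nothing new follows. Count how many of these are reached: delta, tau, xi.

1

From iota and alpha, Rule 7 gives nu.
From nu, Rule 4 gives eta.
eta and alpha hold, so xi follows (Rule 5).
No rule produces delta, and it is not given.
tau would need eta, xi, and chi (Rule 1), but chi is never established.
xi: reached.
Reached: xi — 1 of the 3.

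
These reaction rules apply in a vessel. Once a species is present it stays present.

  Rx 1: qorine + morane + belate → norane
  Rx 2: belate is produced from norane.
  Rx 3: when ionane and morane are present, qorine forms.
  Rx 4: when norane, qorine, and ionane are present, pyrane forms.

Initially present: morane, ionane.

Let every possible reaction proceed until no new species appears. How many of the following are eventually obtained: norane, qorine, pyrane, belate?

1

ionane and morane present → qorine forms (Rx 3).
norane would need qorine, morane, and belate (Rx 1), but belate never forms.
qorine: reached.
pyrane would need norane, qorine, and ionane (Rx 4), but norane never forms.
belate would need norane (Rx 2), but norane never forms.
Reached: qorine — 1 of the 4.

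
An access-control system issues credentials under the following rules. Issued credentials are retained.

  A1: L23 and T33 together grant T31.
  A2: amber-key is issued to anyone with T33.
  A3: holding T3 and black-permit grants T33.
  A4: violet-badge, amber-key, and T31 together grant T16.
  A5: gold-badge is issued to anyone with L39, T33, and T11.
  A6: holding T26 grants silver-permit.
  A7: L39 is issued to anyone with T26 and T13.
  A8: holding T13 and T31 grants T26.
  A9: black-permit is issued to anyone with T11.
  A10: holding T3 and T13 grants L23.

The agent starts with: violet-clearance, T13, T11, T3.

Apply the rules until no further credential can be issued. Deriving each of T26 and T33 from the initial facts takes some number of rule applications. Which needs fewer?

T33

T33: Holding T11 grants black-permit (A9). Holding T3 and black-permit grants T33 (A3). [2 rule applications]
T26: Holding T11 grants black-permit (A9). Holding T3 and T13 grants L23 (A10). Holding T3 and black-permit grants T33 (A3). Holding L23 and T33 grants T31 (A1). Holding T13 and T31 grants T26 (A8). [5 rule applications]
T33 needs fewer.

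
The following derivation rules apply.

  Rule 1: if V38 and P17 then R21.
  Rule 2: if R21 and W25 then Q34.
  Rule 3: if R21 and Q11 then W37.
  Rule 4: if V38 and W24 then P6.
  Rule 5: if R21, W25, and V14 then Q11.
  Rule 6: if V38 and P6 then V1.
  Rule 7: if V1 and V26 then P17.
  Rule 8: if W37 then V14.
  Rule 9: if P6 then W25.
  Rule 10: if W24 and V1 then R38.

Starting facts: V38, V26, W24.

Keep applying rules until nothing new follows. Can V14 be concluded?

No

V14 would need W37 (Rule 8), but W37 is never established.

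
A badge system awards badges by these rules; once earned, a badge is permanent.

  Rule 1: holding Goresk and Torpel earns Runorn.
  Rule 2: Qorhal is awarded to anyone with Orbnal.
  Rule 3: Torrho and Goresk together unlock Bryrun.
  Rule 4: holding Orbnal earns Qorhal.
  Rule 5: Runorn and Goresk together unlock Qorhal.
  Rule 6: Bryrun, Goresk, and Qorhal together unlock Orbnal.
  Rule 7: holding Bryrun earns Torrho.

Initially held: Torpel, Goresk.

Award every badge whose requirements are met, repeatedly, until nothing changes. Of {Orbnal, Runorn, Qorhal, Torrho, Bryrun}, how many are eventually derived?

With Goresk and Torpel, Runorn is earned (Rule 1).
With Runorn and Goresk, Qorhal is earned (Rule 5).
Orbnal would need Bryrun, Goresk, and Qorhal (Rule 6), but Bryrun is never earned.
Runorn: reached.
Qorhal: reached.
Torrho would need Bryrun (Rule 7), but Bryrun is never earned.
Bryrun would need Torrho and Goresk (Rule 3), but Torrho is never earned.
Reached: Runorn and Qorhal — 2 of the 5.

2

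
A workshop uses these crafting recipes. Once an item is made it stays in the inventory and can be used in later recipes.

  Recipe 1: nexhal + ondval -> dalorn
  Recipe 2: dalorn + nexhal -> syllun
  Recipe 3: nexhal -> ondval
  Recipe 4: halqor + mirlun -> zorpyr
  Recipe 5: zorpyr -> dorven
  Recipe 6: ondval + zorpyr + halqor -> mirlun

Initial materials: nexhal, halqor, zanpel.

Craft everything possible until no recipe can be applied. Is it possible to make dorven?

dorven would need zorpyr (Recipe 5), but zorpyr is never obtained.

No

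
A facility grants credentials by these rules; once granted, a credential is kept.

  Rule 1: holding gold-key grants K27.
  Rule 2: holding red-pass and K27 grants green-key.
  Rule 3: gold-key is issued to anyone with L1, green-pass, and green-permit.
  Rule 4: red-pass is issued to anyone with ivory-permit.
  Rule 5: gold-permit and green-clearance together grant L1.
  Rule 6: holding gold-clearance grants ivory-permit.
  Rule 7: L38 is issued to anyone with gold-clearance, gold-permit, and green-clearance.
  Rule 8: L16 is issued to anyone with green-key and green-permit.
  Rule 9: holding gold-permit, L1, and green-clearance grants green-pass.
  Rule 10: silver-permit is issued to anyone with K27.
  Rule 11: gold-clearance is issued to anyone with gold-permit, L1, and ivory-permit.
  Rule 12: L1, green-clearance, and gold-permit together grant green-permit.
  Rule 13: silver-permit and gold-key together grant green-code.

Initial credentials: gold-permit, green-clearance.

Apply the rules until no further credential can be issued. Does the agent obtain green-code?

Yes

Holding gold-permit and green-clearance grants L1 (Rule 5).
Holding L1, green-clearance, and gold-permit grants green-permit (Rule 12).
Holding gold-permit, L1, and green-clearance grants green-pass (Rule 9).
Holding L1, green-pass, and green-permit grants gold-key (Rule 3).
Holding gold-key grants K27 (Rule 1).
Holding K27 grants silver-permit (Rule 10).
Holding silver-permit and gold-key grants green-code (Rule 13).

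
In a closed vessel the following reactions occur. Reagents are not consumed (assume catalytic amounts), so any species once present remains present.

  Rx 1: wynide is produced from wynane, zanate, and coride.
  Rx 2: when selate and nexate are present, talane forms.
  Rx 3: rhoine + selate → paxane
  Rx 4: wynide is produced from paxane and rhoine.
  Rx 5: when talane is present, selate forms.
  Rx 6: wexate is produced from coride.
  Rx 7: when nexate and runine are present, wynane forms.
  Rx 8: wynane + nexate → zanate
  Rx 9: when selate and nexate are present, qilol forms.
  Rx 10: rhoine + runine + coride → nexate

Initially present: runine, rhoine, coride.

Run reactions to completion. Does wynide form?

Yes

rhoine, runine, and coride present → nexate forms (Rx 10).
nexate and runine present → wynane forms (Rx 7).
wynane and nexate present → zanate forms (Rx 8).
wynane, zanate, and coride present → wynide forms (Rx 1).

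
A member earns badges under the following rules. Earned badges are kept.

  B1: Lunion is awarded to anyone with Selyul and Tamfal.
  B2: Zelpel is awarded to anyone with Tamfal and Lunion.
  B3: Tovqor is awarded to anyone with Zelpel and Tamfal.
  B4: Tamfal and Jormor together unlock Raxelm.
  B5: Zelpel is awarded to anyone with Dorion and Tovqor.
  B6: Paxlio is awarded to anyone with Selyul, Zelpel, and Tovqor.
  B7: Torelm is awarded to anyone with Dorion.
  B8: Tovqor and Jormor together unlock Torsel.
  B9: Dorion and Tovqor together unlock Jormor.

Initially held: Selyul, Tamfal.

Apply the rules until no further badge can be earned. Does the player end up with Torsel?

Torsel would need Tovqor and Jormor (B8), but Jormor is never earned.

No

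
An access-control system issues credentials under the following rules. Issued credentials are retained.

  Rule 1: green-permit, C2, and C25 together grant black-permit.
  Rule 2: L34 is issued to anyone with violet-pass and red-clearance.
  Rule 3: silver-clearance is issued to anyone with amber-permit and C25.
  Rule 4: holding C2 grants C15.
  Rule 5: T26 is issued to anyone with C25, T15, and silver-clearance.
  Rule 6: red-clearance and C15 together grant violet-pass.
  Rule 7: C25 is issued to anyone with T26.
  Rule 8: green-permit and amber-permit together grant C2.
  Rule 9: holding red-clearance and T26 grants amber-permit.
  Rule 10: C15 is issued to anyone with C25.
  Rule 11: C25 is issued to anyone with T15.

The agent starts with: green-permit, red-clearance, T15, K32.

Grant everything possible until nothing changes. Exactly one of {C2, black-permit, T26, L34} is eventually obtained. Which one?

Holding T15 grants C25 (Rule 11).
Holding C25 grants C15 (Rule 10).
Holding red-clearance and C15 grants violet-pass (Rule 6).
Holding violet-pass and red-clearance grants L34 (Rule 2).
T26 would need C25, T15, and silver-clearance (Rule 5), but silver-clearance is never granted. black-permit would need green-permit, C2, and C25 (Rule 1), but C2 is never granted. C2 would need green-permit and amber-permit (Rule 8), but amber-permit is never granted.

L34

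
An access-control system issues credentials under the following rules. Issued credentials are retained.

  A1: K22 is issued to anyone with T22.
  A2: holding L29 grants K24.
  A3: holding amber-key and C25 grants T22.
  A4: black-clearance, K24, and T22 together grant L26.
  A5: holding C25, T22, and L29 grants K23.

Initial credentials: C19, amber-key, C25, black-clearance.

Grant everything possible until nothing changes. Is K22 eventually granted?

Holding amber-key and C25 grants T22 (A3).
Holding T22 grants K22 (A1).

Yes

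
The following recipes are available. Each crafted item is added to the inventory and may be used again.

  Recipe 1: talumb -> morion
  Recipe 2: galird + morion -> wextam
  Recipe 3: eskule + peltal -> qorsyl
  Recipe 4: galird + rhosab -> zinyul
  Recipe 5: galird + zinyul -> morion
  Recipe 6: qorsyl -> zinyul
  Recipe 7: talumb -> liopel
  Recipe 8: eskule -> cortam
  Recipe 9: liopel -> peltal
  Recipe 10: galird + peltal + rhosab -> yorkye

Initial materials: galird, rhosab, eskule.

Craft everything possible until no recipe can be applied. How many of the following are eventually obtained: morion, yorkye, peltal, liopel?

Using Recipe 4, galird and rhosab make zinyul.
Using Recipe 5, galird and zinyul make morion.
morion: reached.
yorkye would need galird, peltal, and rhosab (Recipe 10), but peltal is never obtained.
peltal would need liopel (Recipe 9), but liopel is never obtained.
liopel would need talumb (Recipe 7), but talumb is never obtained.
Reached: morion — 1 of the 4.

1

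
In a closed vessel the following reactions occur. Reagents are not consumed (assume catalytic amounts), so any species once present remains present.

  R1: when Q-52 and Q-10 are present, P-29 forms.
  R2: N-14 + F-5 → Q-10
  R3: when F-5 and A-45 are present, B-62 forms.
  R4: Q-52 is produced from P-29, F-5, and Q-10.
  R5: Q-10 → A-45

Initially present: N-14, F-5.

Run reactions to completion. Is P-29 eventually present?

No

P-29 would need Q-52 and Q-10 (R1), but Q-52 never forms.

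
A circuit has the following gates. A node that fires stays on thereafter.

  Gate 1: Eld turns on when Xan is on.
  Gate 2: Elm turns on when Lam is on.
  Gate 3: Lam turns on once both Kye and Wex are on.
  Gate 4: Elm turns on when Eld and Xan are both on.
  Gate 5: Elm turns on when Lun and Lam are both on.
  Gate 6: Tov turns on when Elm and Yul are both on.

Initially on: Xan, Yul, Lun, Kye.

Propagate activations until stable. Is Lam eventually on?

No

Lam would need Kye and Wex (Gate 3), but Wex never turns on.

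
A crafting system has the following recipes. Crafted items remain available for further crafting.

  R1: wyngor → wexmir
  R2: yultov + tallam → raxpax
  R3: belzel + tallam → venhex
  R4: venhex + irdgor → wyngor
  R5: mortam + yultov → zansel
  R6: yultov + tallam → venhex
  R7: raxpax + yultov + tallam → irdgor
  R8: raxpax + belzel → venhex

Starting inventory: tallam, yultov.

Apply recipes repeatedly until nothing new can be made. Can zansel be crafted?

zansel would need mortam and yultov (R5), but mortam is never obtained.

No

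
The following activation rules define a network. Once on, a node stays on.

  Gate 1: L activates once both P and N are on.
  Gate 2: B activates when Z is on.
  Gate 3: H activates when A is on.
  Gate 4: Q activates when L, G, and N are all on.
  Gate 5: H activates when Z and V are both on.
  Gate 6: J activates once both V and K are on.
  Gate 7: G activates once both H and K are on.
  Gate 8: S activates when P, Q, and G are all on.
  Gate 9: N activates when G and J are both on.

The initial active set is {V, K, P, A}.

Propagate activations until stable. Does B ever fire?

No

B would need Z (Gate 2), but Z never turns on.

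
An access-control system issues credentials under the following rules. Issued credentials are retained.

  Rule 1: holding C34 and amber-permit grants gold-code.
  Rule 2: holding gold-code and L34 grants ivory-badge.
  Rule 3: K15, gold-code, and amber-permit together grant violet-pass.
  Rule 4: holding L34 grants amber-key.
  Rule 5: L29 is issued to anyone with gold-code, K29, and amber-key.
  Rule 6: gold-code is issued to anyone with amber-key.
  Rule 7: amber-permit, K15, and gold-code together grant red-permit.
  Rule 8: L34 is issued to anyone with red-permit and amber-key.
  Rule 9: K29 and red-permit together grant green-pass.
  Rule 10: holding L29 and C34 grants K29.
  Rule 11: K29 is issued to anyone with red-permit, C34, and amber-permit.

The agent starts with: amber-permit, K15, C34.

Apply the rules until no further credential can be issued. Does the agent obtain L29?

No

L29 would need gold-code, K29, and amber-key (Rule 5), but amber-key is never granted.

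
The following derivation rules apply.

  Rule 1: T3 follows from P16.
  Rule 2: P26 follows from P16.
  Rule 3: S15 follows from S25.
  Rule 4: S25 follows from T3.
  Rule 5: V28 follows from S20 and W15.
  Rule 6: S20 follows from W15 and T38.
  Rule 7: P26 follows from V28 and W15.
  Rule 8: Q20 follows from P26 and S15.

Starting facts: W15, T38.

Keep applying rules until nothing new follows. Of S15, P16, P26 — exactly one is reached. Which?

W15 and T38 hold, so S20 follows (Rule 6).
From S20 and W15, Rule 5 gives V28.
From V28 and W15, Rule 7 gives P26.
S15 would need S25 (Rule 3), but S25 is never established. No rule produces P16, and it is not given.

P26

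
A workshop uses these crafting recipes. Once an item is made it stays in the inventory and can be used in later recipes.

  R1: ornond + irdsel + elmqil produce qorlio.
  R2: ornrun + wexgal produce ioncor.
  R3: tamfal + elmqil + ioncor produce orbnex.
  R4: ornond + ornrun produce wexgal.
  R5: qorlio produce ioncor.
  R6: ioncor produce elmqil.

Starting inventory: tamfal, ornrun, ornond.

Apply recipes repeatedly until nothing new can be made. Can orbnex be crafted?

Yes

ornond + ornrun → wexgal (R4).
ornrun + wexgal → ioncor (R2).
ioncor → elmqil (R6).
Using R3, tamfal, elmqil, and ioncor make orbnex.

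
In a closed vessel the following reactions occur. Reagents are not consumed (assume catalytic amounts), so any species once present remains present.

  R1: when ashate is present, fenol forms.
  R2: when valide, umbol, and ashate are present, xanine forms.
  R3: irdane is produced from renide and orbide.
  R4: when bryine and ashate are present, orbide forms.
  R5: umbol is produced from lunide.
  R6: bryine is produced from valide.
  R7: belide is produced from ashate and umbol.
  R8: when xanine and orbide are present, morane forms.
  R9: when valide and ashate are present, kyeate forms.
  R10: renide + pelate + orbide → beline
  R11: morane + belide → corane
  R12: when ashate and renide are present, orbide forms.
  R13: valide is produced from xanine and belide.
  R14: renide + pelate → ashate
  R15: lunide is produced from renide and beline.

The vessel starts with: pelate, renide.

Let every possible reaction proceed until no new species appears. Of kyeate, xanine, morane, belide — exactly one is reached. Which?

renide and pelate present → ashate forms (R14).
ashate and renide present → orbide forms (R12).
renide, pelate, and orbide present → beline forms (R10).
renide and beline present → lunide forms (R15).
lunide present → umbol forms (R5).
ashate and umbol present → belide forms (R7).
kyeate would need valide and ashate (R9), but valide never forms. morane would need xanine and orbide (R8), but xanine never forms. xanine would need valide, umbol, and ashate (R2), but valide never forms.

belide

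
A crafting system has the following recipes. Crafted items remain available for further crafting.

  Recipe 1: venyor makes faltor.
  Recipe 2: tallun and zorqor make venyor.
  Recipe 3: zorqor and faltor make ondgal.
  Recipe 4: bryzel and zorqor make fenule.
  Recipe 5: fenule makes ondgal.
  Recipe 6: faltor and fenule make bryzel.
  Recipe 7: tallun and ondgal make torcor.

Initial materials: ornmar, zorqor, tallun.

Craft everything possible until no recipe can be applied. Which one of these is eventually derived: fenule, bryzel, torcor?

tallun and zorqor → venyor (Recipe 2).
venyor → faltor (Recipe 1).
zorqor and faltor → ondgal (Recipe 3).
tallun and ondgal → torcor (Recipe 7).
bryzel would need faltor and fenule (Recipe 6), but fenule is never obtained. fenule would need bryzel and zorqor (Recipe 4), but bryzel is never obtained.

torcor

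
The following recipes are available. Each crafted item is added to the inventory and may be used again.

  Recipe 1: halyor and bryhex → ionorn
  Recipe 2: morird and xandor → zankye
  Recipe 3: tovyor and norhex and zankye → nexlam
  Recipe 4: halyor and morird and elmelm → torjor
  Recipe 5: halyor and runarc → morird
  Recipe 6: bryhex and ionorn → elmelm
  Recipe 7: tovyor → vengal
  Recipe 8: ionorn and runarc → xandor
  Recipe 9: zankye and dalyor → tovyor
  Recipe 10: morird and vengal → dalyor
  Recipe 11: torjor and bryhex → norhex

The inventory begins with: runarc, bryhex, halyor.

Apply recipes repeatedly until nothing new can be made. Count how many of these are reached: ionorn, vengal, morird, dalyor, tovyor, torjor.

3

halyor and runarc → morird (Recipe 5).
halyor and bryhex → ionorn (Recipe 1).
bryhex and ionorn → elmelm (Recipe 6).
Using Recipe 4, halyor, morird, and elmelm make torjor.
ionorn: reached.
vengal would need tovyor (Recipe 7), but tovyor is never obtained.
morird: reached.
dalyor would need morird and vengal (Recipe 10), but vengal is never obtained.
tovyor would need zankye and dalyor (Recipe 9), but dalyor is never obtained.
torjor: reached.
Reached: ionorn, morird, and torjor — 3 of the 6.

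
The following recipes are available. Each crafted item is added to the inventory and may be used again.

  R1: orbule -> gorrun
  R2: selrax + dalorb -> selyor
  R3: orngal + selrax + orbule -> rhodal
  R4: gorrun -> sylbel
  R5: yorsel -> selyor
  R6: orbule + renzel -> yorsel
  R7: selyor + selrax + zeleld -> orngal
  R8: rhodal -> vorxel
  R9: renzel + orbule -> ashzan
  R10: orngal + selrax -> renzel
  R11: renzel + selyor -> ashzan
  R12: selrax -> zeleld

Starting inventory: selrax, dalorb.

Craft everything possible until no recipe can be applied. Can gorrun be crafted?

No

gorrun would need orbule (R1), but orbule is never obtained.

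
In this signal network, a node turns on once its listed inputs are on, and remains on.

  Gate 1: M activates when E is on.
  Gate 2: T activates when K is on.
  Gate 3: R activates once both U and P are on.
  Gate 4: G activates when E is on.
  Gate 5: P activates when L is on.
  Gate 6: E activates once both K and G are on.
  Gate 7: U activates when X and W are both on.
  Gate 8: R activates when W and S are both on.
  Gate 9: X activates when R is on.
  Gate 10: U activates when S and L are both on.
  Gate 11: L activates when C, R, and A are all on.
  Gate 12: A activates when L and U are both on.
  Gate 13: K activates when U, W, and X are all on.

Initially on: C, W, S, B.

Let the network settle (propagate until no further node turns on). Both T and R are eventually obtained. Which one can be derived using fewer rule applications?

R

R: Gate 8: W and S on → R on. [1 rule application]
T: W and S are on, so R activates (Gate 8). R is on, so X activates (Gate 9). Gate 7: X and W on → U on. Gate 13: U, W, and X on → K on. Gate 2: K on → T on. [5 rule applications]
R needs fewer.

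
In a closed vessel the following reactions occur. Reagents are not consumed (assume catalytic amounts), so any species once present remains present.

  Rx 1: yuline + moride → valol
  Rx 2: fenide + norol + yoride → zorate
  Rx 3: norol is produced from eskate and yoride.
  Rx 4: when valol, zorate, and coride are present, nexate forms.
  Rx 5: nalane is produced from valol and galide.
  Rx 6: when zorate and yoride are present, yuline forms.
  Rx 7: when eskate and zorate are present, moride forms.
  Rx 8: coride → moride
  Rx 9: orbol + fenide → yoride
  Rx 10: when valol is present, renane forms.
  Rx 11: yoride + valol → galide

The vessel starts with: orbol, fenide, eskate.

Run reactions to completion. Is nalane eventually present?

Yes

orbol and fenide present → yoride forms (Rx 9).
eskate and yoride present → norol forms (Rx 3).
fenide, norol, and yoride present → zorate forms (Rx 2).
zorate and yoride present → yuline forms (Rx 6).
eskate and zorate present → moride forms (Rx 7).
yuline and moride present → valol forms (Rx 1).
yoride and valol present → galide forms (Rx 11).
valol and galide present → nalane forms (Rx 5).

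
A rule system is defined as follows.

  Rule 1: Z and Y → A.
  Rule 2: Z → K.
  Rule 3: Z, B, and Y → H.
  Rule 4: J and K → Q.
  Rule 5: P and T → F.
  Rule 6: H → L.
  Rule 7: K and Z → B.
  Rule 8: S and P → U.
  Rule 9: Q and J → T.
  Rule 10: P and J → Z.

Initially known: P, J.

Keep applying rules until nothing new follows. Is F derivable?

From P and J, Rule 10 gives Z.
From Z, Rule 2 gives K.
J and K hold, so Q follows (Rule 4).
Q and J hold, so T follows (Rule 9).
P and T hold, so F follows (Rule 5).

Yes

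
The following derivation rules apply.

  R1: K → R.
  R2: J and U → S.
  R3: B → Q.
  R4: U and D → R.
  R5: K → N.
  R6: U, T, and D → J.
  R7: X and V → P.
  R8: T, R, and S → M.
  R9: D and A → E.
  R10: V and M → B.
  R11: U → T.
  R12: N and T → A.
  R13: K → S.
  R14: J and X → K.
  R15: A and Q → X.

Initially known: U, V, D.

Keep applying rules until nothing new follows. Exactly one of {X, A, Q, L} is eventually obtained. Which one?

From U, R11 gives T.
From U and D, R4 gives R.
From U, T, and D, R6 gives J.
From J and U, R2 gives S.
T, R, and S hold, so M follows (R8).
V and M hold, so B follows (R10).
B holds, so Q follows (R3).
X would need A and Q (R15), but A is never established. A would need N and T (R12), but N is never established. No rule produces L, and it is not given.

Q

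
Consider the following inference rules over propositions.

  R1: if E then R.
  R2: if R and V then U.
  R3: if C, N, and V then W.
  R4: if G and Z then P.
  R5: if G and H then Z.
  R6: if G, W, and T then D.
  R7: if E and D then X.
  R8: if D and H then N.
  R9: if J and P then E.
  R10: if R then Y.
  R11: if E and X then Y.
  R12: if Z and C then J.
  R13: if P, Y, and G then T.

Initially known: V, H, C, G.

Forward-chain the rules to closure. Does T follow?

Yes

From G and H, R5 gives Z.
G and Z hold, so P follows (R4).
From Z and C, R12 gives J.
From J and P, R9 gives E.
E holds, so R follows (R1).
From R, R10 gives Y.
P, Y, and G hold, so T follows (R13).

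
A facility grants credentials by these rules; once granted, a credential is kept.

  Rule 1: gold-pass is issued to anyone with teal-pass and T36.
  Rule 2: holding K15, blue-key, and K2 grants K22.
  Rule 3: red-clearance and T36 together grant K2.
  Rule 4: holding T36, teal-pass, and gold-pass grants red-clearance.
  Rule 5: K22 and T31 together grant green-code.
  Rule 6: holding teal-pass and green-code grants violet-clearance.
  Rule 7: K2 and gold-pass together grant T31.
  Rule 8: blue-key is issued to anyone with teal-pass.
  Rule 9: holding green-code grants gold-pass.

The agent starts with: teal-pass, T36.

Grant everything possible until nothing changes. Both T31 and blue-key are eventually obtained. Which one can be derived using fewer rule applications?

blue-key: Holding teal-pass grants blue-key (Rule 8). [1 rule application]
T31: Holding teal-pass and T36 grants gold-pass (Rule 1). Holding T36, teal-pass, and gold-pass grants red-clearance (Rule 4). Holding red-clearance and T36 grants K2 (Rule 3). Holding K2 and gold-pass grants T31 (Rule 7). [4 rule applications]
blue-key needs fewer.

blue-key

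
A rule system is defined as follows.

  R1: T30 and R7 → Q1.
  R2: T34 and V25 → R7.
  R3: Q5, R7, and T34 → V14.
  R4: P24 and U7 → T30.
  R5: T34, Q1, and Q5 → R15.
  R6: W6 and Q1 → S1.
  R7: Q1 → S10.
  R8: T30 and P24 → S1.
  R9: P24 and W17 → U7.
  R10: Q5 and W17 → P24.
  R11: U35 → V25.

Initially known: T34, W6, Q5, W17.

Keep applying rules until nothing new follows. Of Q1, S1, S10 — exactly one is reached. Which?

S1

From Q5 and W17, R10 gives P24.
P24 and W17 hold, so U7 follows (R9).
From P24 and U7, R4 gives T30.
From T30 and P24, R8 gives S1.
S10 would need Q1 (R7), but Q1 is never established. Q1 would need T30 and R7 (R1), but R7 is never established.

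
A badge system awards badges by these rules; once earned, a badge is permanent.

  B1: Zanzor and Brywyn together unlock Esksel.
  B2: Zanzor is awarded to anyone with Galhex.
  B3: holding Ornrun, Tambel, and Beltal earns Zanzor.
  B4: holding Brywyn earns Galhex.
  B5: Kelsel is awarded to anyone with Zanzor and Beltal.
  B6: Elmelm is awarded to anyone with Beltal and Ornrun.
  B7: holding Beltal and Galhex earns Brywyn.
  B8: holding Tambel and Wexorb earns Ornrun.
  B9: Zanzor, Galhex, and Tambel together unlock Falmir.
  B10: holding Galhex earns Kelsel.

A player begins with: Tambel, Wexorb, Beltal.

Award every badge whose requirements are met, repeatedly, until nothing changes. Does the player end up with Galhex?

Galhex would need Brywyn (B4), but Brywyn is never earned.

No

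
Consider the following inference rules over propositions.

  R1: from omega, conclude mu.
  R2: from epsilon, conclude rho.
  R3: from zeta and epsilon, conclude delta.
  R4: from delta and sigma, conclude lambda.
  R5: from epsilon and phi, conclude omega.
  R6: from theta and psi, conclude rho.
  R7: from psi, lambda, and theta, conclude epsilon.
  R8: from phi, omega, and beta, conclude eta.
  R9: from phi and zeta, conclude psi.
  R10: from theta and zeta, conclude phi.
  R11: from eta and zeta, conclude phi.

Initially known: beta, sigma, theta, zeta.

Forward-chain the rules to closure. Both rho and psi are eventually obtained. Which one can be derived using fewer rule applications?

psi: From theta and zeta, R10 gives phi. phi and zeta hold, so psi follows (R9). [2 rule applications]
rho: From theta and zeta, R10 gives phi. phi and zeta hold, so psi follows (R9). theta and psi hold, so rho follows (R6). [3 rule applications]
psi needs fewer.

psi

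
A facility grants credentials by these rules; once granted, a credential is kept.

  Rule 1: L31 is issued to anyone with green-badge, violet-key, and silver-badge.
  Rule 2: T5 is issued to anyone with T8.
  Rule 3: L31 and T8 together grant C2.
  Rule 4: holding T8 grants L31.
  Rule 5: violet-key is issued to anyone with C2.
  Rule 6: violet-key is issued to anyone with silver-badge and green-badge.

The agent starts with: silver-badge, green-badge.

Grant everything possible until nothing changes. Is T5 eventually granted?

T5 would need T8 (Rule 2), but T8 is never granted.

No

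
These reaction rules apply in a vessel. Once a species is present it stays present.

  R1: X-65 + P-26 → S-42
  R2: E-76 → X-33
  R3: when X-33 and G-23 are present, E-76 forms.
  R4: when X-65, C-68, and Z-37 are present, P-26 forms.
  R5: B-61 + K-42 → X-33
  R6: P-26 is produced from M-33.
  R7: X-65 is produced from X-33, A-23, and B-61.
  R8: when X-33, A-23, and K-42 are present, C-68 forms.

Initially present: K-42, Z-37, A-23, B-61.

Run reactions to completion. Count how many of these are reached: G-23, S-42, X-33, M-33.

B-61 and K-42 present → X-33 forms (R5).
X-33, A-23, and K-42 present → C-68 forms (R8).
X-33, A-23, and B-61 present → X-65 forms (R7).
X-65, C-68, and Z-37 present → P-26 forms (R4).
X-65 and P-26 present → S-42 forms (R1).
No rule produces G-23, and it is not given.
S-42: reached.
X-33: reached.
No rule produces M-33, and it is not given.
Reached: S-42 and X-33 — 2 of the 4.

2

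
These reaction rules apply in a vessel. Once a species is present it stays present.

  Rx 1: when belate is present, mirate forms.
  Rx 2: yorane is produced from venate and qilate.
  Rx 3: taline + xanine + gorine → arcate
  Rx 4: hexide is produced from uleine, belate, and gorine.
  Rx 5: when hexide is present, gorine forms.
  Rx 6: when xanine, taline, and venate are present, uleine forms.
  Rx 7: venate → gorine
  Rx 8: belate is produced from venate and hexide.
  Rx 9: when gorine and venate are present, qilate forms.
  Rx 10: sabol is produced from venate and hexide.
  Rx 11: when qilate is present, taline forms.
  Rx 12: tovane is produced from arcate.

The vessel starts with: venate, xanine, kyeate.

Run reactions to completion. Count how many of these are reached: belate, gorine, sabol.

1

venate present → gorine forms (Rx 7).
belate would need venate and hexide (Rx 8), but hexide never forms.
gorine: reached.
sabol would need venate and hexide (Rx 10), but hexide never forms.
Reached: gorine — 1 of the 3.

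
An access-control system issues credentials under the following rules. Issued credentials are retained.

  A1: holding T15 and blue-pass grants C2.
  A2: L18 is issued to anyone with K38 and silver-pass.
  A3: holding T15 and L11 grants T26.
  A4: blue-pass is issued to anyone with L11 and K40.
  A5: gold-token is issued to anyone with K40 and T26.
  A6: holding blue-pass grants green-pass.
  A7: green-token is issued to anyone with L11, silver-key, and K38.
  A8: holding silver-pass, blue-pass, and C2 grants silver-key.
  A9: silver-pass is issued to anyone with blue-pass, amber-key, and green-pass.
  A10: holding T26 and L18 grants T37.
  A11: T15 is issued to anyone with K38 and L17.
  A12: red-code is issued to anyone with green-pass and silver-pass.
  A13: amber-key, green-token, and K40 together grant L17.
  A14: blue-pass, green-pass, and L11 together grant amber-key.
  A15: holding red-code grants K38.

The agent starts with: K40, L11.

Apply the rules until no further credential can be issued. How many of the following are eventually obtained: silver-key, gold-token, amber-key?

Holding L11 and K40 grants blue-pass (A4).
Holding blue-pass grants green-pass (A6).
Holding blue-pass, green-pass, and L11 grants amber-key (A14).
silver-key would need silver-pass, blue-pass, and C2 (A8), but C2 is never granted.
gold-token would need K40 and T26 (A5), but T26 is never granted.
amber-key: reached.
Reached: amber-key — 1 of the 3.

1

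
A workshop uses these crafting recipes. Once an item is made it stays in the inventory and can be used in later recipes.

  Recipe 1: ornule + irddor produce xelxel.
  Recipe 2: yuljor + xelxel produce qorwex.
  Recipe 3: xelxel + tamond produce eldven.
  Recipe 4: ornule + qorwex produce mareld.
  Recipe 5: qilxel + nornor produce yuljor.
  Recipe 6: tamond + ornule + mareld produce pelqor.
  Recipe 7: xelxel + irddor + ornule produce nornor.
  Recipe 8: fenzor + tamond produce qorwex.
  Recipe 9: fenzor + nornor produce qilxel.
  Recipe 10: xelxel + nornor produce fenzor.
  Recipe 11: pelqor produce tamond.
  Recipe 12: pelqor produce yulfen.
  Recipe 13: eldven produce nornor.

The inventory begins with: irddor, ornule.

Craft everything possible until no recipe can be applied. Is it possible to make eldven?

No

eldven would need xelxel and tamond (Recipe 3), but tamond is never obtained.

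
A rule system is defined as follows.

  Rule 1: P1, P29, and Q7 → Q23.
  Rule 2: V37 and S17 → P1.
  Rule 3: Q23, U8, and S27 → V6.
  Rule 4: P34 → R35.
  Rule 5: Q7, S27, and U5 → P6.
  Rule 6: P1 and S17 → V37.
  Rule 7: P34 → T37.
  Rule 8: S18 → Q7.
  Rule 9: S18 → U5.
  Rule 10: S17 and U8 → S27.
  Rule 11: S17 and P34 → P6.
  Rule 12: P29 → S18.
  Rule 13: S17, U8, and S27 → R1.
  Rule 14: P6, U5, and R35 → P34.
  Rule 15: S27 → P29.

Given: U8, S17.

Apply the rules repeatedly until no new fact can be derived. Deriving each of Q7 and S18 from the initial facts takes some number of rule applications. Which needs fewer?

S18

S18: From S17 and U8, Rule 10 gives S27. From S27, Rule 15 gives P29. P29 holds, so S18 follows (Rule 12). [3 rule applications]
Q7: S17 and U8 hold, so S27 follows (Rule 10). From S27, Rule 15 gives P29. P29 holds, so S18 follows (Rule 12). From S18, Rule 8 gives Q7. [4 rule applications]
S18 needs fewer.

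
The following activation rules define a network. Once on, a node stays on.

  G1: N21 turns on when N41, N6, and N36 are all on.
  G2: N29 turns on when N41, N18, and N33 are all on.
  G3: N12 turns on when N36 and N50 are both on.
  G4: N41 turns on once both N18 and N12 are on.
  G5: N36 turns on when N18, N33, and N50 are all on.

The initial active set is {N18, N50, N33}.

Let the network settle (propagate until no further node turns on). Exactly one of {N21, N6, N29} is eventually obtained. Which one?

N18, N33, and N50 are on, so N36 turns on (G5).
G3: N36 and N50 on → N12 on.
G4: N18 and N12 on → N41 on.
N41, N18, and N33 are on, so N29 turns on (G2).
N21 would need N41, N6, and N36 (G1), but N6 never turns on. No rule produces N6, and it is not given.

N29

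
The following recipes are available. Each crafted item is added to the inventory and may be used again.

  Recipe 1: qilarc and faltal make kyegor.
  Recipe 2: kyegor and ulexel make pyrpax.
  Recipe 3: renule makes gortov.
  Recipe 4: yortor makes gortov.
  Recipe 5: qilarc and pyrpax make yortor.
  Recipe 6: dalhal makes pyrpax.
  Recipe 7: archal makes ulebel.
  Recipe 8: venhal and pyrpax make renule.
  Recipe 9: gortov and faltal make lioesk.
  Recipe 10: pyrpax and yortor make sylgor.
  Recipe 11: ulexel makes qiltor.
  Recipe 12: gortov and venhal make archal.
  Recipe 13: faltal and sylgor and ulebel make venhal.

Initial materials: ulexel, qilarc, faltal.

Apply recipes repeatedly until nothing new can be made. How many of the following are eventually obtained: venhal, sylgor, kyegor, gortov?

3

qilarc and faltal → kyegor (Recipe 1).
kyegor and ulexel → pyrpax (Recipe 2).
Using Recipe 5, qilarc and pyrpax make yortor.
Using Recipe 10, pyrpax and yortor make sylgor.
yortor → gortov (Recipe 4).
venhal would need faltal, sylgor, and ulebel (Recipe 13), but ulebel is never obtained.
sylgor: reached.
kyegor: reached.
gortov: reached.
Reached: sylgor, kyegor, and gortov — 3 of the 4.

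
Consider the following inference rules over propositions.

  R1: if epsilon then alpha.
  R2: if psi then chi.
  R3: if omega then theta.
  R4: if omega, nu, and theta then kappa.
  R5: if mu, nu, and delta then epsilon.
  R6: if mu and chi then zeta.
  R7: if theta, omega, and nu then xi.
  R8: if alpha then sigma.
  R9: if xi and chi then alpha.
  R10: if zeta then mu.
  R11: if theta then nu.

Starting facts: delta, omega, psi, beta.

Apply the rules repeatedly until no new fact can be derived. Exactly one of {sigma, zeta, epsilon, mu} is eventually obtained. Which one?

psi holds, so chi follows (R2).
From omega, R3 gives theta.
theta holds, so nu follows (R11).
From theta, omega, and nu, R7 gives xi.
xi and chi hold, so alpha follows (R9).
alpha holds, so sigma follows (R8).
zeta would need mu and chi (R6), but mu is never established. epsilon would need mu, nu, and delta (R5), but mu is never established. mu would need zeta (R10), but zeta is never established.

sigma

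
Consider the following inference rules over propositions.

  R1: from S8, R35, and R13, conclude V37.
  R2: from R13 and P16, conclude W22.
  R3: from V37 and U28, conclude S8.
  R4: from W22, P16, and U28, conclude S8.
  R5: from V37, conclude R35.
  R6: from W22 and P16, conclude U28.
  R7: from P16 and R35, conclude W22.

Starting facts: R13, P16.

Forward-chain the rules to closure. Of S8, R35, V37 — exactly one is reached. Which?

From R13 and P16, R2 gives W22.
W22 and P16 hold, so U28 follows (R6).
W22, P16, and U28 hold, so S8 follows (R4).
R35 would need V37 (R5), but V37 is never established. V37 would need S8, R35, and R13 (R1), but R35 is never established.

S8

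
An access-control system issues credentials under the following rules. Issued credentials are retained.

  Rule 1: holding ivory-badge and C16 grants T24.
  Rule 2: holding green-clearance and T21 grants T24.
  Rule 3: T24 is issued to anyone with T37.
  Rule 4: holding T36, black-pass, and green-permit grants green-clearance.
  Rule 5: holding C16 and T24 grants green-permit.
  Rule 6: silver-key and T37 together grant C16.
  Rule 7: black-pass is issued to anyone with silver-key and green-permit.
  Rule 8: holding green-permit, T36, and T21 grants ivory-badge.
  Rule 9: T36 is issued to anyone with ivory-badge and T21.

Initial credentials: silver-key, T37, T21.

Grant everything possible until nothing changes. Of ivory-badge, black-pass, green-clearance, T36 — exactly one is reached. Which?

black-pass

Holding silver-key and T37 grants C16 (Rule 6).
Holding T37 grants T24 (Rule 3).
Holding C16 and T24 grants green-permit (Rule 5).
Holding silver-key and green-permit grants black-pass (Rule 7).
T36 would need ivory-badge and T21 (Rule 9), but ivory-badge is never granted. green-clearance would need T36, black-pass, and green-permit (Rule 4), but T36 is never granted. ivory-badge would need green-permit, T36, and T21 (Rule 8), but T36 is never granted.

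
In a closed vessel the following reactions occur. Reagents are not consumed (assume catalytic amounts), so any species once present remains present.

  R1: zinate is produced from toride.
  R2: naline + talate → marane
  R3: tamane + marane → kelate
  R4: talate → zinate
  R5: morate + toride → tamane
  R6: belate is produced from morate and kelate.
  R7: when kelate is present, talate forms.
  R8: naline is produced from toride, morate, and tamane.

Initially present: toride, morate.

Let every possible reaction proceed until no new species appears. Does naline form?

Yes

morate and toride present → tamane forms (R5).
toride, morate, and tamane present → naline forms (R8).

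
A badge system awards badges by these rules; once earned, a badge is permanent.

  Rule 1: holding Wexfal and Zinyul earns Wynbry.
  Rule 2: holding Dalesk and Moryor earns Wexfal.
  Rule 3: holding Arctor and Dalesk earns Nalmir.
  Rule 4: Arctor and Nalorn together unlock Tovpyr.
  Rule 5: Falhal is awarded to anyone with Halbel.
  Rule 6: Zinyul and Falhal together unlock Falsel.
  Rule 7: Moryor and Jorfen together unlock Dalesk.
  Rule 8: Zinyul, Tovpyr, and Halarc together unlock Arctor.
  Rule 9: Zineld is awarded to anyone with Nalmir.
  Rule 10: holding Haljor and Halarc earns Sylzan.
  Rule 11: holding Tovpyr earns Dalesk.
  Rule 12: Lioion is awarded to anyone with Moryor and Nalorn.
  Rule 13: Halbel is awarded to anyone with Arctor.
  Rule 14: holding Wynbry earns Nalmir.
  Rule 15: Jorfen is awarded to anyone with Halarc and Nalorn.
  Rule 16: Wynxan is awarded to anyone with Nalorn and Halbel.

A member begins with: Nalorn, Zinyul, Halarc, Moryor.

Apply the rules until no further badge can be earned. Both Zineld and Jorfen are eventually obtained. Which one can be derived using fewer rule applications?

Jorfen: With Halarc and Nalorn, Jorfen is earned (Rule 15). [1 rule application]
Zineld: With Halarc and Nalorn, Jorfen is earned (Rule 15). With Moryor and Jorfen, Dalesk is earned (Rule 7). With Dalesk and Moryor, Wexfal is earned (Rule 2). With Wexfal and Zinyul, Wynbry is earned (Rule 1). With Wynbry, Nalmir is earned (Rule 14). With Nalmir, Zineld is earned (Rule 9). [6 rule applications]
Jorfen needs fewer.

Jorfen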